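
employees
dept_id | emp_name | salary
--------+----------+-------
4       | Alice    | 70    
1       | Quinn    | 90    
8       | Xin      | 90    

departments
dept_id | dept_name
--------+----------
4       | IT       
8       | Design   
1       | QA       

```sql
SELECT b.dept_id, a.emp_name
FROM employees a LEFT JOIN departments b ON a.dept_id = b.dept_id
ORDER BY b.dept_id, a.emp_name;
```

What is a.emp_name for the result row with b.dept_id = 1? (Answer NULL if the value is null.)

Quinn

LEFT JOIN keeps every row from `employees`; unmatched rows get NULL for `departments`'s columns.
Matching on a.dept_id = b.dept_id.
Matched pairs: 3; unmatched a rows kept: 0.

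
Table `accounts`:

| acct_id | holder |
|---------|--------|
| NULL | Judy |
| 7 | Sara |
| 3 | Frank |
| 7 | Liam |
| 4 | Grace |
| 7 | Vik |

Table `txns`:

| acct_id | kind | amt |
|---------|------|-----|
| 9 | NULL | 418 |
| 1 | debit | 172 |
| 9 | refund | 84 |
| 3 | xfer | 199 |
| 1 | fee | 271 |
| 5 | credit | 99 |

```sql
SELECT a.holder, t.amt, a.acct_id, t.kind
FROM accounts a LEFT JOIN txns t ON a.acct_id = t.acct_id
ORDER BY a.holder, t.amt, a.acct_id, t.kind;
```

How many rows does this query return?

LEFT JOIN keeps every row from `accounts`; unmatched rows get NULL for `txns`'s columns.
Matching on a.acct_id = t.acct_id. A NULL in a compared column never satisfies the condition.
Matched pairs: 1; unmatched a rows kept: 5.
Total: 1 matched + 5 padded = 6 rows.

6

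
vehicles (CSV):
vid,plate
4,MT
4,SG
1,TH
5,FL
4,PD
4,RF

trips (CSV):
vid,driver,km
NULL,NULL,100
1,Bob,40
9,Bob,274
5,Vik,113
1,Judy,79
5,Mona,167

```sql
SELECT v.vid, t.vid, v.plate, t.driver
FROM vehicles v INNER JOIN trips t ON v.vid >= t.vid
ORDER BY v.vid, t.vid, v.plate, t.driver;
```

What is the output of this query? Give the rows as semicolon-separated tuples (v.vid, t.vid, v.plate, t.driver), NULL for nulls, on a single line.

INNER JOIN keeps only pairs where the ON condition holds.
Matching on v.vid >= t.vid. A NULL in a compared column never satisfies the condition.
Matched pairs: 14.

(1, 1, TH, Bob); (1, 1, TH, Judy); (4, 1, MT, Bob); (4, 1, MT, Judy); (4, 1, PD, Bob); (4, 1, PD, Judy); (4, 1, RF, Bob); (4, 1, RF, Judy); (4, 1, SG, Bob); (4, 1, SG, Judy); (5, 1, FL, Bob); (5, 1, FL, Judy); (5, 5, FL, Mona); (5, 5, FL, Vik)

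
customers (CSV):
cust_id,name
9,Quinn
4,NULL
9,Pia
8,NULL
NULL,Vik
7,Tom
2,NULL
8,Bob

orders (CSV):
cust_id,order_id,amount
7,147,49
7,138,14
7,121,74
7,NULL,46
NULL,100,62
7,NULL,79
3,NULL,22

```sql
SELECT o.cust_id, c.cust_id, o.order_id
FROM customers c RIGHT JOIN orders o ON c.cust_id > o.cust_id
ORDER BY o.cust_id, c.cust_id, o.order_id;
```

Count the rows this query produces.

RIGHT JOIN keeps every row from `orders`; unmatched rows get NULL for `customers`'s columns.
Matching on c.cust_id > o.cust_id. A NULL in a compared column never satisfies the condition.
- c[0] cust_id=9 → 6 match(es) in o → 6 row(s).
- c[1] cust_id=4 → 1 match(es) in o → 1 row(s).
- c[2] cust_id=9 → 6 match(es) in o → 6 row(s).
- c[3] cust_id=8 → 6 match(es) in o → 6 row(s).
- c[4] cust_id=NULL → no match.
- c[5] cust_id=7 → 1 match(es) in o → 1 row(s).
- c[6] cust_id=2 → no match.
- c[7] cust_id=8 → 6 match(es) in o → 6 row(s).
- 1 row(s) from o found no c partner → padded with NULL.
Total: 26 matched + 1 padded = 27 rows.

27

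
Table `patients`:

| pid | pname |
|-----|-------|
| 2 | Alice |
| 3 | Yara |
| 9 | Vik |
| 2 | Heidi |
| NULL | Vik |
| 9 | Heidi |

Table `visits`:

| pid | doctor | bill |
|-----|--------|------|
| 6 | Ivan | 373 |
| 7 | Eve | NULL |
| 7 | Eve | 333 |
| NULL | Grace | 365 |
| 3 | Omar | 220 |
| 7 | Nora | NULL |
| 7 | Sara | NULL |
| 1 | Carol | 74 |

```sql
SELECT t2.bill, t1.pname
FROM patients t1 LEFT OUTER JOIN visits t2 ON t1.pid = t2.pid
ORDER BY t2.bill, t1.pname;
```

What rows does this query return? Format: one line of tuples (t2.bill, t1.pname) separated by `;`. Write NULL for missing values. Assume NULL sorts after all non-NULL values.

LEFT JOIN keeps every row from `patients`; unmatched rows get NULL for `visits`'s columns.
Matching on t1.pid = t2.pid. A NULL in a compared column never satisfies the condition.
Matched pairs: 1; unmatched t1 rows kept: 5.

(220, Yara); (NULL, Alice); (NULL, Heidi); (NULL, Heidi); (NULL, Vik); (NULL, Vik)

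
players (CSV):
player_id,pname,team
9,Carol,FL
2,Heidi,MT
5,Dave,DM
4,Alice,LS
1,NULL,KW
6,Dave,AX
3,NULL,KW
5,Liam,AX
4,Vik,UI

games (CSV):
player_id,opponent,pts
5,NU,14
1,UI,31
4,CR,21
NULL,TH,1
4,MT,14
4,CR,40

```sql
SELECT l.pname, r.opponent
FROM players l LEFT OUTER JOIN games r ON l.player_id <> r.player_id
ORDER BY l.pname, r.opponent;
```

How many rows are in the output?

LEFT JOIN keeps every row from `players`; unmatched rows get NULL for `games`'s columns.
Matching on l.player_id <> r.player_id. A NULL in a compared column never satisfies the condition.
- l[0] player_id=9 → 5 match(es) in r → 5 row(s).
- l[1] player_id=2 → 5 match(es) in r → 5 row(s).
- l[2] player_id=5 → 4 match(es) in r → 4 row(s).
- l[3] player_id=4 → 2 match(es) in r → 2 row(s).
- l[4] player_id=1 → 4 match(es) in r → 4 row(s).
- l[5] player_id=6 → 5 match(es) in r → 5 row(s).
- l[6] player_id=3 → 5 match(es) in r → 5 row(s).
- l[7] player_id=5 → 4 match(es) in r → 4 row(s).
- l[8] player_id=4 → 2 match(es) in r → 2 row(s).
Total: 36 rows.

36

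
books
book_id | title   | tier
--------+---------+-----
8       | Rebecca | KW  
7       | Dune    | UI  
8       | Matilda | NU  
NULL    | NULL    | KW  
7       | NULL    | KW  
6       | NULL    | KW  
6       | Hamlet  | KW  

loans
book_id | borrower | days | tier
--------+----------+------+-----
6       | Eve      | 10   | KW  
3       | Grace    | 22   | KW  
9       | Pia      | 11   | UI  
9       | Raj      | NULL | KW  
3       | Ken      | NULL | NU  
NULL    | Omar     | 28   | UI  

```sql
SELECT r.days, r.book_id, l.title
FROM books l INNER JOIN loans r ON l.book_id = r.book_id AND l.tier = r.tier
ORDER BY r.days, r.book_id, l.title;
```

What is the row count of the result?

2

INNER JOIN keeps only pairs where the ON condition holds.
Matching on l.book_id = r.book_id AND l.tier = r.tier. A NULL in a compared column never satisfies the condition.
Matched pairs: 2.
Total: 2 rows.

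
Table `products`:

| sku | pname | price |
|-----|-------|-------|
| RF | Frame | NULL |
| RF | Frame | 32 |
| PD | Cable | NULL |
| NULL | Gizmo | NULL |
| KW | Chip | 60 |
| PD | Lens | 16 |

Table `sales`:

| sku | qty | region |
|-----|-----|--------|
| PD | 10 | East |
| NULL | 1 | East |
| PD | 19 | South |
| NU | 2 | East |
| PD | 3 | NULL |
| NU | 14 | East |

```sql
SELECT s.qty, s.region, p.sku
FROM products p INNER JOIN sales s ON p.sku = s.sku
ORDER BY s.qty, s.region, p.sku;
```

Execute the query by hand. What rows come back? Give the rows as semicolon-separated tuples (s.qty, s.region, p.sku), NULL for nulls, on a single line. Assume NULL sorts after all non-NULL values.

INNER JOIN keeps only pairs where the ON condition holds.
Matching on p.sku = s.sku. A NULL in a compared column never satisfies the condition.
- p (sku=RF) has no partner → excluded.
- p (sku=RF) has no partner → excluded.
- p (sku=PD) pairs with 3 row(s) of s.
- p (sku=NULL) has no partner → excluded.
- p (sku=KW) has no partner → excluded.
- p (sku=PD) pairs with 3 row(s) of s.
After projecting and ordering:
s.qty | s.region | p.sku
3 | NULL | PD
3 | NULL | PD
10 | East | PD
10 | East | PD
19 | South | PD
19 | South | PD

(3, NULL, PD); (3, NULL, PD); (10, East, PD); (10, East, PD); (19, South, PD); (19, South, PD)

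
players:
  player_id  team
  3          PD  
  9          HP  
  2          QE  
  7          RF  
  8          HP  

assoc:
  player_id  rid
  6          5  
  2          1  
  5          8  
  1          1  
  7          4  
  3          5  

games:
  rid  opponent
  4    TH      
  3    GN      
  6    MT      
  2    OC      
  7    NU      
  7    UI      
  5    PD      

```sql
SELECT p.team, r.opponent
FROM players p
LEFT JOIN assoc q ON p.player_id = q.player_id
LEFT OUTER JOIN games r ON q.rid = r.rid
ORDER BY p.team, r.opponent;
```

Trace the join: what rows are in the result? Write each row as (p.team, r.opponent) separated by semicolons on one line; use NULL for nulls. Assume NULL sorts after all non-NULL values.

(HP, NULL); (HP, NULL); (PD, PD); (QE, NULL); (RF, TH)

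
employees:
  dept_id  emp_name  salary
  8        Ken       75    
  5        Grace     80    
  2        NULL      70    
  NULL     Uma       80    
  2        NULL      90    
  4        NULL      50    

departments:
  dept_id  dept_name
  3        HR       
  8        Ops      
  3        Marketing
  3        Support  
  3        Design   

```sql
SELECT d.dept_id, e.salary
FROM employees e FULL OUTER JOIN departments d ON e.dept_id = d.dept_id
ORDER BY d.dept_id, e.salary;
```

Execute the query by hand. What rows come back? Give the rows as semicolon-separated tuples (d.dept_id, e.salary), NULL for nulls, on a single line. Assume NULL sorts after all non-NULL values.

FULL OUTER JOIN keeps every row from both sides; unmatched rows get NULL for the other side's columns.
Matching on e.dept_id = d.dept_id. A NULL in a compared column never satisfies the condition.
- dept_id=8: 1 matching d row(s), so 1 row(s) emitted.
- dept_id=5: no d row matches, row kept with d columns NULL.
- dept_id=2: no d row matches, row kept with d columns NULL.
- dept_id=NULL: no d row matches, row kept with d columns NULL.
- dept_id=2: no d row matches, row kept with d columns NULL.
- dept_id=4: no d row matches, row kept with d columns NULL.
- 4 d row(s) had no e match → kept, e columns NULL.
After projecting and ordering:
d.dept_id | e.salary
3 | NULL
3 | NULL
3 | NULL
3 | NULL
8 | 75
NULL | 50
NULL | 70
NULL | 80
NULL | 80
NULL | 90

(3, NULL); (3, NULL); (3, NULL); (3, NULL); (8, 75); (NULL, 50); (NULL, 70); (NULL, 80); (NULL, 80); (NULL, 90)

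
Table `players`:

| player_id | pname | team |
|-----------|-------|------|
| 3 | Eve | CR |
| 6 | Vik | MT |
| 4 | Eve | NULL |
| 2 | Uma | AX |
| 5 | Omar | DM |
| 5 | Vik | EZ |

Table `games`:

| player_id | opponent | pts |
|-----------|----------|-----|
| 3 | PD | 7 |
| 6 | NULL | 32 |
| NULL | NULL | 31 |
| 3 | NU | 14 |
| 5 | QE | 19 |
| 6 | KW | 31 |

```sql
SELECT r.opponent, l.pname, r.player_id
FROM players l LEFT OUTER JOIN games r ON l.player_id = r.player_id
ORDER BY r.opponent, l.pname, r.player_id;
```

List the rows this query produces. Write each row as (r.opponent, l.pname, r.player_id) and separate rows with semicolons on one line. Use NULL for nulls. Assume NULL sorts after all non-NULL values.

LEFT JOIN keeps every row from `players`; unmatched rows get NULL for `games`'s columns.
Matching on l.player_id = r.player_id. A NULL in a compared column never satisfies the condition.
- l row (player_id=3): matches 2 r row(s) → 2 output row(s).
- l row (player_id=6): matches 2 r row(s) → 2 output row(s).
- l row (player_id=4): no match → kept, r columns NULL.
- l row (player_id=2): no match → kept, r columns NULL.
- l row (player_id=5): matches 1 r row(s) → 1 output row(s).
- l row (player_id=5): matches 1 r row(s) → 1 output row(s).
After projecting and ordering:
r.opponent | l.pname | r.player_id
KW | Vik | 6
NU | Eve | 3
PD | Eve | 3
QE | Omar | 5
QE | Vik | 5
NULL | Eve | NULL
NULL | Uma | NULL
NULL | Vik | 6

(KW, Vik, 6); (NU, Eve, 3); (PD, Eve, 3); (QE, Omar, 5); (QE, Vik, 5); (NULL, Eve, NULL); (NULL, Uma, NULL); (NULL, Vik, 6)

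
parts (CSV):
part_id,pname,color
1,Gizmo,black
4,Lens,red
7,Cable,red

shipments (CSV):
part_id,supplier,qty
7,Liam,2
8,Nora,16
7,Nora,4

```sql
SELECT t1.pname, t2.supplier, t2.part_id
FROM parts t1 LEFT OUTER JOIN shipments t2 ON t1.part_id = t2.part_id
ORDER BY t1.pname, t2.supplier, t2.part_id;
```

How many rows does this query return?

4

LEFT JOIN keeps every row from `parts`; unmatched rows get NULL for `shipments`'s columns.
Matching on t1.part_id = t2.part_id.
Matched pairs: 2; unmatched t1 rows kept: 2.
Total: 2 matched + 2 padded = 4 rows.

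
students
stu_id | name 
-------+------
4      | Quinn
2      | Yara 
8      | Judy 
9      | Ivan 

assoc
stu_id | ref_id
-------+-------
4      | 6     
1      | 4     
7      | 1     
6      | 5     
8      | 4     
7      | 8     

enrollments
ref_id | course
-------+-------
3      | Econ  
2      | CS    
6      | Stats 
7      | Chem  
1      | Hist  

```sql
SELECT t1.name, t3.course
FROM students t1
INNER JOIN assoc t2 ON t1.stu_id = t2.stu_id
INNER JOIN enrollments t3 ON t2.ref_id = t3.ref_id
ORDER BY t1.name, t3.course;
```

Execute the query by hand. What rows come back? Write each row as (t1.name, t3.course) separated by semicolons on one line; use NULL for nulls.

(Quinn, Stats)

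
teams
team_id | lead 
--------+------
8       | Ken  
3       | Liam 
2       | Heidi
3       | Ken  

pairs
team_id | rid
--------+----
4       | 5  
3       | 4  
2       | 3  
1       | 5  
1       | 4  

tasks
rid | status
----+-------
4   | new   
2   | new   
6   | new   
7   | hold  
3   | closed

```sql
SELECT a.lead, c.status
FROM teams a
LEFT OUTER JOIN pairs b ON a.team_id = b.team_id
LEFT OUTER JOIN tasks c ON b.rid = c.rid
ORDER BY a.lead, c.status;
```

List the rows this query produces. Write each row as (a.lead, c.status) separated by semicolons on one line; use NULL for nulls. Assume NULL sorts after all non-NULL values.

Evaluate left to right. First `teams a LEFT JOIN pairs b` on team_id: 4 row(s).
Then LEFT JOIN `tasks c` on rid: each of those 4 rows is kept; rows whose b.rid has no match in c get NULL for c's columns.

(Heidi, closed); (Ken, new); (Ken, NULL); (Liam, new)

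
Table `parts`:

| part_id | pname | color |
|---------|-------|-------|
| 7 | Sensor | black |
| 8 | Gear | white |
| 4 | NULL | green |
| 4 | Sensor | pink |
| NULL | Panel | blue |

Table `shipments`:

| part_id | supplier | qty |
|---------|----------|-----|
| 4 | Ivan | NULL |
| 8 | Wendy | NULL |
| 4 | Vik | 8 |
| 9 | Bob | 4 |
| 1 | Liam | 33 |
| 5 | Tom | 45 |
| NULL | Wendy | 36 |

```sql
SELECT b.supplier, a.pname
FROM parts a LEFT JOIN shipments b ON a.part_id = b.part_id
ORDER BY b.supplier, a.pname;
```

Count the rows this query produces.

LEFT JOIN keeps every row from `parts`; unmatched rows get NULL for `shipments`'s columns.
Matching on a.part_id = b.part_id. A NULL in a compared column never satisfies the condition.
- a (part_id=7) has no partner → padded with NULL.
- a (part_id=8) pairs with 1 row(s) of b.
- a (part_id=4) pairs with 2 row(s) of b.
- a (part_id=4) pairs with 2 row(s) of b.
- a (part_id=NULL) has no partner → padded with NULL.
Total: 5 matched + 2 padded = 7 rows.

7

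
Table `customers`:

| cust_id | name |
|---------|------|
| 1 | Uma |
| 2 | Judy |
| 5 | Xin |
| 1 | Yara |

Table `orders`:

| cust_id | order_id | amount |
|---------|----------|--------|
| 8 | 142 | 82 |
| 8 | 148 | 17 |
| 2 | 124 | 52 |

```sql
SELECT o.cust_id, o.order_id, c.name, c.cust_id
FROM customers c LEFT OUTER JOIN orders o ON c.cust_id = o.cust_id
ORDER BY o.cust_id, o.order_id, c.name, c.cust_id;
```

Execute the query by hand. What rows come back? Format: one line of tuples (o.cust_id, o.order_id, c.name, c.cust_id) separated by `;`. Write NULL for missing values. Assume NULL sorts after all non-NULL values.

(2, 124, Judy, 2); (NULL, NULL, Uma, 1); (NULL, NULL, Xin, 5); (NULL, NULL, Yara, 1)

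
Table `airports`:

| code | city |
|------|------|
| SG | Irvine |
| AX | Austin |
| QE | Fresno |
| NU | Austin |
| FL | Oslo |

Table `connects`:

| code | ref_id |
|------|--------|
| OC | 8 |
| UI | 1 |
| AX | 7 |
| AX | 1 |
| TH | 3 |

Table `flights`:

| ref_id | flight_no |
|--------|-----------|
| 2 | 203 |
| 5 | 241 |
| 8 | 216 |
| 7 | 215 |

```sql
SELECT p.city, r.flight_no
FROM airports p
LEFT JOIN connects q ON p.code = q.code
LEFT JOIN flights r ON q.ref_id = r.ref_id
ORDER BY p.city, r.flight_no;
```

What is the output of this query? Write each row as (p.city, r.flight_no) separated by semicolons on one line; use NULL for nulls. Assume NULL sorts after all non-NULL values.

(Austin, 215); (Austin, NULL); (Austin, NULL); (Fresno, NULL); (Irvine, NULL); (Oslo, NULL)

Joins associate left-to-right: airports LEFT JOIN connects on code gives 6 intermediate row(s).
Then LEFT JOIN `flights r` on ref_id: each of those 6 rows is kept; rows whose q.ref_id has no match in r get NULL for r's columns.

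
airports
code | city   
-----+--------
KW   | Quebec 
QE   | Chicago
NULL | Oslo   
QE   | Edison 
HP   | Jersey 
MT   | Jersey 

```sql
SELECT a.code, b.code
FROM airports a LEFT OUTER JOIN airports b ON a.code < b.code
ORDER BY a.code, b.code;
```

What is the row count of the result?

12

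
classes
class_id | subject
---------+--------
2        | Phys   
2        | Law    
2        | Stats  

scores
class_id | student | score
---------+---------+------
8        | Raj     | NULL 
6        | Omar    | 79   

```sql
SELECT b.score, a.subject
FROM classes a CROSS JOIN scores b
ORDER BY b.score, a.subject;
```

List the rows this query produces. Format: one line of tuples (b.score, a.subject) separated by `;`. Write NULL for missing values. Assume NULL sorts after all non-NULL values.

(79, Law); (79, Phys); (79, Stats); (NULL, Law); (NULL, Phys); (NULL, Stats)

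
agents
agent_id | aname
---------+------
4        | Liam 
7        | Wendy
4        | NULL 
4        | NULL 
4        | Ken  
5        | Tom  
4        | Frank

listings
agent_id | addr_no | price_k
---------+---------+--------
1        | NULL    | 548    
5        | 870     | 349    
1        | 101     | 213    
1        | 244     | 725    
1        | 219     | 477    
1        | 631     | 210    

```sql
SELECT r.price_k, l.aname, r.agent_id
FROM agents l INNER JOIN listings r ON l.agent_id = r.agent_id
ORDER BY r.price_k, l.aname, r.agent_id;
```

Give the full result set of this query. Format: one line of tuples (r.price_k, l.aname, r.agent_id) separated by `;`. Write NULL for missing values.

INNER JOIN keeps only pairs where the ON condition holds.
Matching on l.agent_id = r.agent_id.
- l (agent_id=4) has no partner → excluded.
- l (agent_id=7) has no partner → excluded.
- l (agent_id=4) has no partner → excluded.
- l (agent_id=4) has no partner → excluded.
- l (agent_id=4) has no partner → excluded.
- l (agent_id=5) pairs with 1 row(s) of r.
- l (agent_id=4) has no partner → excluded.
After projecting and ordering:
r.price_k | l.aname | r.agent_id
349 | Tom | 5

(349, Tom, 5)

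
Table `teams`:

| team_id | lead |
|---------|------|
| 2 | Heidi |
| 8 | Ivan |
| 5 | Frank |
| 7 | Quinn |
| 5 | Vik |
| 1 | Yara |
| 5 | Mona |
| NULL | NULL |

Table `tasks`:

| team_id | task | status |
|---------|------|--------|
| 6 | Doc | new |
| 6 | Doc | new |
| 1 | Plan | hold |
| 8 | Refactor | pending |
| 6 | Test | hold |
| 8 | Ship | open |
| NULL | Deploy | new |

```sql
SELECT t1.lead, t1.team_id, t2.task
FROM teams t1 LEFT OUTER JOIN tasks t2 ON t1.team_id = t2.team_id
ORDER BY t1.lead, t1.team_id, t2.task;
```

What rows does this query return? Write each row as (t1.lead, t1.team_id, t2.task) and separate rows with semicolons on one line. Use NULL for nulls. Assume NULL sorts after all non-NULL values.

LEFT JOIN keeps every row from `teams`; unmatched rows get NULL for `tasks`'s columns.
Matching on t1.team_id = t2.team_id. A NULL in a compared column never satisfies the condition.
Matched pairs: 3; unmatched t1 rows kept: 6.

(Frank, 5, NULL); (Heidi, 2, NULL); (Ivan, 8, Refactor); (Ivan, 8, Ship); (Mona, 5, NULL); (Quinn, 7, NULL); (Vik, 5, NULL); (Yara, 1, Plan); (NULL, NULL, NULL)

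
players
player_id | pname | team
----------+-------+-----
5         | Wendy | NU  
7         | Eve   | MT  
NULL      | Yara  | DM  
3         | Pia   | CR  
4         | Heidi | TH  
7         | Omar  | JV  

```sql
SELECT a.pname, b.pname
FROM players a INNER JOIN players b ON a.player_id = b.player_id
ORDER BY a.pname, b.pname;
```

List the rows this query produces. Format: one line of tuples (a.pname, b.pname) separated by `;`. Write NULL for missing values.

(Eve, Eve); (Eve, Omar); (Heidi, Heidi); (Omar, Eve); (Omar, Omar); (Pia, Pia); (Wendy, Wendy)

INNER JOIN keeps only pairs where the ON condition holds.
Matching on a.player_id = b.player_id. A NULL in a compared column never satisfies the condition.
- a (player_id=5) pairs with 1 row(s) of b.
- a (player_id=7) pairs with 2 row(s) of b.
- a (player_id=NULL) has no partner → excluded.
- a (player_id=3) pairs with 1 row(s) of b.
- a (player_id=4) pairs with 1 row(s) of b.
- a (player_id=7) pairs with 2 row(s) of b.
After projecting and ordering:
a.pname | b.pname
Eve | Eve
Eve | Omar
Heidi | Heidi
Omar | Eve
Omar | Omar
Pia | Pia
Wendy | Wendy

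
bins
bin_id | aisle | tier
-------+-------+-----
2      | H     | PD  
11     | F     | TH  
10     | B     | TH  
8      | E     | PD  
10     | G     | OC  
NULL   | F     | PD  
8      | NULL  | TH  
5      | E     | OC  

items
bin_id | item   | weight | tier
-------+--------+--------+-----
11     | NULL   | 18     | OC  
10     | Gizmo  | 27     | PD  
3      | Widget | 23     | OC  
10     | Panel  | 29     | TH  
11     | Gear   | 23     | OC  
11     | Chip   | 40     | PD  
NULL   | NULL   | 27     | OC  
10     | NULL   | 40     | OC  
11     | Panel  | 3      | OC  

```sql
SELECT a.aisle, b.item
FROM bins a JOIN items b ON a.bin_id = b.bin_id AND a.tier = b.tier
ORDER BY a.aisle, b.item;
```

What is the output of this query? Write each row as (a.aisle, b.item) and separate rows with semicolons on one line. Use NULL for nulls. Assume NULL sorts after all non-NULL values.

(B, Panel); (G, NULL)

INNER JOIN keeps only pairs where the ON condition holds.
Matching on a.bin_id = b.bin_id AND a.tier = b.tier. A NULL in a compared column never satisfies the condition.
- a row (bin_id=2, tier=PD): no match → dropped.
- a row (bin_id=11, tier=TH): no match → dropped.
- a row (bin_id=10, tier=TH): matches 1 b row(s) → 1 output row(s).
- a row (bin_id=8, tier=PD): no match → dropped.
- a row (bin_id=10, tier=OC): matches 1 b row(s) → 1 output row(s).
- a row (bin_id=NULL, tier=PD): no match → dropped.
- a row (bin_id=8, tier=TH): no match → dropped.
- a row (bin_id=5, tier=OC): no match → dropped.
After projecting and ordering:
a.aisle | b.item
B | Panel
G | NULL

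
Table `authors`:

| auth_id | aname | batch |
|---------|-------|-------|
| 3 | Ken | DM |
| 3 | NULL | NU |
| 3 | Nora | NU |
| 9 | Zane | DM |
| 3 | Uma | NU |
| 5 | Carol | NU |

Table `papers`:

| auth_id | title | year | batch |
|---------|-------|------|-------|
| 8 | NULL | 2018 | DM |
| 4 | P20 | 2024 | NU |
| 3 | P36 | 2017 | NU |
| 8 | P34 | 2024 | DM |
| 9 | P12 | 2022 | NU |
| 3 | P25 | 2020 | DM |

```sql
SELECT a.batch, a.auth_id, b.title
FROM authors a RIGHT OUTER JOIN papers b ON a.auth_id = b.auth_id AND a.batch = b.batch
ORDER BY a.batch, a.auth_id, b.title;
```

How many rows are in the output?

RIGHT JOIN keeps every row from `papers`; unmatched rows get NULL for `authors`'s columns.
Matching on a.auth_id = b.auth_id AND a.batch = b.batch.
- a (auth_id=3, batch=DM) pairs with 1 row(s) of b.
- a (auth_id=3, batch=NU) pairs with 1 row(s) of b.
- a (auth_id=3, batch=NU) pairs with 1 row(s) of b.
- a (auth_id=9, batch=DM) has no partner in b.
- a (auth_id=3, batch=NU) pairs with 1 row(s) of b.
- a (auth_id=5, batch=NU) has no partner in b.
- plus 4 unmatched b row(s), each kept with NULL a columns.
Total: 4 matched + 4 padded = 8 rows.

8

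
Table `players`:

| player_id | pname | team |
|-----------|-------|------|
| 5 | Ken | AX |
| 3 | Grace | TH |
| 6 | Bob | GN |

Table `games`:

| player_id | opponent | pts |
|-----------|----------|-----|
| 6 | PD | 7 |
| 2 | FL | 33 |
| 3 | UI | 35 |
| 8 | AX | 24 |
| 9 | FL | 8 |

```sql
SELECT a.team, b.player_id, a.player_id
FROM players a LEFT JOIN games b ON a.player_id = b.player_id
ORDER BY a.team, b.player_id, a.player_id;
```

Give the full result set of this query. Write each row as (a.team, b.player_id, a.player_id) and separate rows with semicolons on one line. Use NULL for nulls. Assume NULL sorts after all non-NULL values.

LEFT JOIN keeps every row from `players`; unmatched rows get NULL for `games`'s columns.
Matching on a.player_id = b.player_id.
- a (player_id=5) has no partner → padded with NULL.
- a (player_id=3) pairs with 1 row(s) of b.
- a (player_id=6) pairs with 1 row(s) of b.
After projecting and ordering:
a.team | b.player_id | a.player_id
AX | NULL | 5
GN | 6 | 6
TH | 3 | 3

(AX, NULL, 5); (GN, 6, 6); (TH, 3, 3)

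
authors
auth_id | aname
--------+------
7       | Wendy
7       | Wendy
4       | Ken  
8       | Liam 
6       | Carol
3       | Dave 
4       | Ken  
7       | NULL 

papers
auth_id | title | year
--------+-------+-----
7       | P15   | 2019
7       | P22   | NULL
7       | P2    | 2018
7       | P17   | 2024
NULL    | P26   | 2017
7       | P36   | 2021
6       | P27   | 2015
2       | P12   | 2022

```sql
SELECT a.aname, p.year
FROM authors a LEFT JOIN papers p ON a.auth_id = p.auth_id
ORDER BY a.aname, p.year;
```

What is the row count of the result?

LEFT JOIN keeps every row from `authors`; unmatched rows get NULL for `papers`'s columns.
Matching on a.auth_id = p.auth_id. A NULL in a compared column never satisfies the condition.
- auth_id=7: 5 matching p row(s), so 5 row(s) emitted.
- auth_id=7: 5 matching p row(s), so 5 row(s) emitted.
- auth_id=4: no p row matches, row kept with p columns NULL.
- auth_id=8: no p row matches, row kept with p columns NULL.
- auth_id=6: 1 matching p row(s), so 1 row(s) emitted.
- auth_id=3: no p row matches, row kept with p columns NULL.
- auth_id=4: no p row matches, row kept with p columns NULL.
- auth_id=7: 5 matching p row(s), so 5 row(s) emitted.
Total: 16 matched + 4 padded = 20 rows.

20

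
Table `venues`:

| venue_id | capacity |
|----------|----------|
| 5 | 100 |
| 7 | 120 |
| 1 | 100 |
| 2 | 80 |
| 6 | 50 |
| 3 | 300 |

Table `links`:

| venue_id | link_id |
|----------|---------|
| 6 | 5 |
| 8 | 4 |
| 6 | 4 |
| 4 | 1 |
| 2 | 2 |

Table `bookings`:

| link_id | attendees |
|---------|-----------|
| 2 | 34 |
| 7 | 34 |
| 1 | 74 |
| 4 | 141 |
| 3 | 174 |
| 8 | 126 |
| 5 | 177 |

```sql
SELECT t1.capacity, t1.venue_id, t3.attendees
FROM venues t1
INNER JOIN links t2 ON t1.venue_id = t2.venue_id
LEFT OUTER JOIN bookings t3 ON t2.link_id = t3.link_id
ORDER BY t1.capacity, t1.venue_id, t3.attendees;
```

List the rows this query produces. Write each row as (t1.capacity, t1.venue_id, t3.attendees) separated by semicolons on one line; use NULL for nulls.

Evaluate left to right. First `venues t1 INNER JOIN links t2` on venue_id: 3 row(s).
Then LEFT JOIN `bookings t3` on link_id: each of those 3 rows is kept; rows whose t2.link_id has no match in t3 get NULL for t3's columns.

(50, 6, 141); (50, 6, 177); (80, 2, 34)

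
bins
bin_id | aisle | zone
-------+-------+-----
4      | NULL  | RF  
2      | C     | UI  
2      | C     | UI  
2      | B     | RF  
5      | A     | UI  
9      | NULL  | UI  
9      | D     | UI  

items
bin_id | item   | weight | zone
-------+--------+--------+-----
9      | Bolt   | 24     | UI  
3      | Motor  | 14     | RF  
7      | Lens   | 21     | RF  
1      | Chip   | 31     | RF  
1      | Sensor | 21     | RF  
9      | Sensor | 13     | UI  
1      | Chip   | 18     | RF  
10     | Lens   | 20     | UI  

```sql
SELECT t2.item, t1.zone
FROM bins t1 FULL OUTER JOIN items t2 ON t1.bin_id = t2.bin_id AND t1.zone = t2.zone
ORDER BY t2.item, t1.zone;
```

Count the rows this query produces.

FULL OUTER JOIN keeps every row from both sides; unmatched rows get NULL for the other side's columns.
Matching on t1.bin_id = t2.bin_id AND t1.zone = t2.zone.
Matched pairs: 4; unmatched t1 rows kept: 5; unmatched t2 rows kept: 6.
Total: 4 matched + 11 padded = 15 rows.

15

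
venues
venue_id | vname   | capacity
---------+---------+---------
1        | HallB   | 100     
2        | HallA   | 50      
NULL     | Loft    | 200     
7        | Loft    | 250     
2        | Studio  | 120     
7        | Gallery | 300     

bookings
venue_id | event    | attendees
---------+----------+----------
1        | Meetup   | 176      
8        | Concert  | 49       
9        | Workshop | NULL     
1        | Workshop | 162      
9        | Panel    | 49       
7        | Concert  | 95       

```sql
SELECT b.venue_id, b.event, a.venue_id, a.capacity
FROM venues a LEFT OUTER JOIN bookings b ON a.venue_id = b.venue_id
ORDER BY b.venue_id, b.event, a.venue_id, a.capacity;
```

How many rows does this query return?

7

LEFT JOIN keeps every row from `venues`; unmatched rows get NULL for `bookings`'s columns.
Matching on a.venue_id = b.venue_id. A NULL in a compared column never satisfies the condition.
- venue_id=1: 2 matching b row(s), so 2 row(s) emitted.
- venue_id=2: no b row matches, row kept with b columns NULL.
- venue_id=NULL: no b row matches, row kept with b columns NULL.
- venue_id=7: 1 matching b row(s), so 1 row(s) emitted.
- venue_id=2: no b row matches, row kept with b columns NULL.
- venue_id=7: 1 matching b row(s), so 1 row(s) emitted.
Total: 4 matched + 3 padded = 7 rows.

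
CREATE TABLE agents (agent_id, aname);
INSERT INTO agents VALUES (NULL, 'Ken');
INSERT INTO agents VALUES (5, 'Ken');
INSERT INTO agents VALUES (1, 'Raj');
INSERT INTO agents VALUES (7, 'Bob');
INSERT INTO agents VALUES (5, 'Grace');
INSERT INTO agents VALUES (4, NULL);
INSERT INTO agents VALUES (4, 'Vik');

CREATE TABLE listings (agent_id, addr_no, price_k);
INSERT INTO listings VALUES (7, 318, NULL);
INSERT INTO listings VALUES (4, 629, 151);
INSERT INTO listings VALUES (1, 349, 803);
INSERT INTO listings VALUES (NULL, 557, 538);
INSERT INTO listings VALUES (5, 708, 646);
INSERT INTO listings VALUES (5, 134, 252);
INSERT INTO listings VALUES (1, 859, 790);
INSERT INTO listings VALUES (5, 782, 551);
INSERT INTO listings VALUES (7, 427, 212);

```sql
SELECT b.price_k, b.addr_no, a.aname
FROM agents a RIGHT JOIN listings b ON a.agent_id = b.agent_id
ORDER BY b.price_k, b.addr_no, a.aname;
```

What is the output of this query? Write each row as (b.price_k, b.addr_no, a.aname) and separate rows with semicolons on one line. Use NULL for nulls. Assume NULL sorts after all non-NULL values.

(151, 629, Vik); (151, 629, NULL); (212, 427, Bob); (252, 134, Grace); (252, 134, Ken); (538, 557, NULL); (551, 782, Grace); (551, 782, Ken); (646, 708, Grace); (646, 708, Ken); (790, 859, Raj); (803, 349, Raj); (NULL, 318, Bob)

RIGHT JOIN keeps every row from `listings`; unmatched rows get NULL for `agents`'s columns.
Matching on a.agent_id = b.agent_id. A NULL in a compared column never satisfies the condition.
- a (agent_id=NULL) has no partner in b.
- a (agent_id=5) pairs with 3 row(s) of b.
- a (agent_id=1) pairs with 2 row(s) of b.
- a (agent_id=7) pairs with 2 row(s) of b.
- a (agent_id=5) pairs with 3 row(s) of b.
- a (agent_id=4) pairs with 1 row(s) of b.
- a (agent_id=4) pairs with 1 row(s) of b.
- 1 row(s) from b found no a partner → padded with NULL.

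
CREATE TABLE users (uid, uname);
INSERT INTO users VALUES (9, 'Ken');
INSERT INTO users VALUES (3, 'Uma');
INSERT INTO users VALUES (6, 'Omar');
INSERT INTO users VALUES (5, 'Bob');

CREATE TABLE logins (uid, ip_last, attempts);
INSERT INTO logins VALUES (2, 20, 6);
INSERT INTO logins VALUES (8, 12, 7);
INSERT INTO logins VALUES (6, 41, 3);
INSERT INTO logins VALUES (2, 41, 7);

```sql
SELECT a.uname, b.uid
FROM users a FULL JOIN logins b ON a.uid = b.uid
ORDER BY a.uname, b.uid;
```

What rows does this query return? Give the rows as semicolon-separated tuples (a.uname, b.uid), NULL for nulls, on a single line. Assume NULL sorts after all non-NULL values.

FULL OUTER JOIN keeps every row from both sides; unmatched rows get NULL for the other side's columns.
Matching on a.uid = b.uid.
- a row (uid=9): no match → kept, b columns NULL.
- a row (uid=3): no match → kept, b columns NULL.
- a row (uid=6): matches 1 b row(s) → 1 output row(s).
- a row (uid=5): no match → kept, b columns NULL.
- plus 3 unmatched b row(s), each kept with NULL a columns.
After projecting and ordering:
a.uname | b.uid
Bob | NULL
Ken | NULL
Omar | 6
Uma | NULL
NULL | 2
NULL | 2
NULL | 8

(Bob, NULL); (Ken, NULL); (Omar, 6); (Uma, NULL); (NULL, 2); (NULL, 2); (NULL, 8)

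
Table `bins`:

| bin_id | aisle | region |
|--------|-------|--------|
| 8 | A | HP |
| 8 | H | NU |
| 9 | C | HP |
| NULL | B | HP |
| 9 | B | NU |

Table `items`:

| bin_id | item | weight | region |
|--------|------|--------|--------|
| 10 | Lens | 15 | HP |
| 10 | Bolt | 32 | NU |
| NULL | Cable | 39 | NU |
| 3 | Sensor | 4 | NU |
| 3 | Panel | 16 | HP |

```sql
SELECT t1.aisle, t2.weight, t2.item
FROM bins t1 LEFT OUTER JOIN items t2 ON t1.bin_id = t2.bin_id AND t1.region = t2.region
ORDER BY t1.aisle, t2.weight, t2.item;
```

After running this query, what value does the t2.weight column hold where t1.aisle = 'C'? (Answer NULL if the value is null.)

NULL

LEFT JOIN keeps every row from `bins`; unmatched rows get NULL for `items`'s columns.
Matching on t1.bin_id = t2.bin_id AND t1.region = t2.region. A NULL in a compared column never satisfies the condition.
- t1[0] bin_id=8, region=HP → no match; kept with NULLs on the t2 side.
- t1[1] bin_id=8, region=NU → no match; kept with NULLs on the t2 side.
- t1[2] bin_id=9, region=HP → no match; kept with NULLs on the t2 side.
- t1[3] bin_id=NULL, region=HP → no match; kept with NULLs on the t2 side.
- t1[4] bin_id=9, region=NU → no match; kept with NULLs on the t2 side.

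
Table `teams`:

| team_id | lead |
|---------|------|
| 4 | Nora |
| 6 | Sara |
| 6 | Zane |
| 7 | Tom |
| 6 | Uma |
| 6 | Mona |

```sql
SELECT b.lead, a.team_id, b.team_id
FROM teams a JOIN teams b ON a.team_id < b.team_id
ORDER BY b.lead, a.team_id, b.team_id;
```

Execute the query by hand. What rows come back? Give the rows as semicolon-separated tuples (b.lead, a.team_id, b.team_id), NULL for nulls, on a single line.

INNER JOIN keeps only pairs where the ON condition holds.
Matching on a.team_id < b.team_id.
- team_id=4: 5 matching b row(s), so 5 row(s) emitted.
- team_id=6: 1 matching b row(s), so 1 row(s) emitted.
- team_id=6: 1 matching b row(s), so 1 row(s) emitted.
- team_id=7: no matching b row, dropped.
- team_id=6: 1 matching b row(s), so 1 row(s) emitted.
- team_id=6: 1 matching b row(s), so 1 row(s) emitted.
After projecting and ordering:
b.lead | a.team_id | b.team_id
Mona | 4 | 6
Sara | 4 | 6
Tom | 4 | 7
Tom | 6 | 7
Tom | 6 | 7
Tom | 6 | 7
Tom | 6 | 7
Uma | 4 | 6
Zane | 4 | 6

(Mona, 4, 6); (Sara, 4, 6); (Tom, 4, 7); (Tom, 6, 7); (Tom, 6, 7); (Tom, 6, 7); (Tom, 6, 7); (Uma, 4, 6); (Zane, 4, 6)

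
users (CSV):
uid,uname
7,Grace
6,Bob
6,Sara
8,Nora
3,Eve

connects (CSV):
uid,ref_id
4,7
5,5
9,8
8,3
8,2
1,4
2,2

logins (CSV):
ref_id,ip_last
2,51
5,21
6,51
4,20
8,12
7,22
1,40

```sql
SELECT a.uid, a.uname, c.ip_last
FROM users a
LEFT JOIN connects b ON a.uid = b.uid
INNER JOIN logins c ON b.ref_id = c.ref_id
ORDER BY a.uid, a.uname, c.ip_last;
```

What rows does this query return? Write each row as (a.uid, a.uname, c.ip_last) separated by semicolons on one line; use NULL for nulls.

Evaluate left to right. First `users a LEFT JOIN connects b` on uid: 6 row(s).
Then INNER JOIN `logins c` on ref_id: keep only rows whose b.ref_id appears in c.

(8, Nora, 51)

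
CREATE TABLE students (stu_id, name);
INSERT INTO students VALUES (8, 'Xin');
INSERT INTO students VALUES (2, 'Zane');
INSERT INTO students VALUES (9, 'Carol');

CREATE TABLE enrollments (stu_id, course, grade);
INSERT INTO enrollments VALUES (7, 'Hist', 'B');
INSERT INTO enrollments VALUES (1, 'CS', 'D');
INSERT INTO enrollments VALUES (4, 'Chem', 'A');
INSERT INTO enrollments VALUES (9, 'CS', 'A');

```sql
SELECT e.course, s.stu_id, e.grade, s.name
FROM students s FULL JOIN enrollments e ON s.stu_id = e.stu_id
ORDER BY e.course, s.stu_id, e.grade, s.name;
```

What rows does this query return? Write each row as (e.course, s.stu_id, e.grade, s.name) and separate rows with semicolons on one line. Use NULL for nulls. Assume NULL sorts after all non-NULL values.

FULL OUTER JOIN keeps every row from both sides; unmatched rows get NULL for the other side's columns.
Matching on s.stu_id = e.stu_id.
- s[0] stu_id=8 → no match; kept with NULLs on the e side.
- s[1] stu_id=2 → no match; kept with NULLs on the e side.
- s[2] stu_id=9 → 1 match(es) in e → 1 row(s).
- plus 3 unmatched e row(s), each kept with NULL s columns.
After projecting and ordering:
e.course | s.stu_id | e.grade | s.name
CS | 9 | A | Carol
CS | NULL | D | NULL
Chem | NULL | A | NULL
Hist | NULL | B | NULL
NULL | 2 | NULL | Zane
NULL | 8 | NULL | Xin

(CS, 9, A, Carol); (CS, NULL, D, NULL); (Chem, NULL, A, NULL); (Hist, NULL, B, NULL); (NULL, 2, NULL, Zane); (NULL, 8, NULL, Xin)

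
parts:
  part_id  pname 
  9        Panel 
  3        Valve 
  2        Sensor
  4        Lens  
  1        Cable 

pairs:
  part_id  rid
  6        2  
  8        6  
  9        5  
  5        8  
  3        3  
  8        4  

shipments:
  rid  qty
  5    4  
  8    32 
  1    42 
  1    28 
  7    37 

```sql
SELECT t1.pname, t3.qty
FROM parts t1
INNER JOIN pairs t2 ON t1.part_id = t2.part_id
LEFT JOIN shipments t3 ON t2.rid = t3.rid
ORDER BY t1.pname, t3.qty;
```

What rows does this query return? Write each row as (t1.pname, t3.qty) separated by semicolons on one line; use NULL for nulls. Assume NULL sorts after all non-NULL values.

(Panel, 4); (Valve, NULL)

Joins associate left-to-right: parts INNER JOIN pairs on part_id gives 2 intermediate row(s).
Then LEFT JOIN `shipments t3` on rid: each of those 2 rows is kept; rows whose t2.rid has no match in t3 get NULL for t3's columns.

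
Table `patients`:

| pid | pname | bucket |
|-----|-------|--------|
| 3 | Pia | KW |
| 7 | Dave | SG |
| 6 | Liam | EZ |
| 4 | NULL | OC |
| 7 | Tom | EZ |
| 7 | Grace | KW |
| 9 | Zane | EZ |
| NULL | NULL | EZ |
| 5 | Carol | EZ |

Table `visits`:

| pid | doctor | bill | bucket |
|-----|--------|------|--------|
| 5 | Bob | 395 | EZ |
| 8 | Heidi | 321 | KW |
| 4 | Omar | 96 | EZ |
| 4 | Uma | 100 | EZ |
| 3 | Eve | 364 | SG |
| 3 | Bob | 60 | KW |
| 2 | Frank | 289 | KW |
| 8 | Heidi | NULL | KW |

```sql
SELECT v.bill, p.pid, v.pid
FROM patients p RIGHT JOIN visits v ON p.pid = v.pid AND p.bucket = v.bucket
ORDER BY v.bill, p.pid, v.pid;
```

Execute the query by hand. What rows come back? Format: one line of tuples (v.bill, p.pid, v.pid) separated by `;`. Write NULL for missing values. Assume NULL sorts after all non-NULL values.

(60, 3, 3); (96, NULL, 4); (100, NULL, 4); (289, NULL, 2); (321, NULL, 8); (364, NULL, 3); (395, 5, 5); (NULL, NULL, 8)

RIGHT JOIN keeps every row from `visits`; unmatched rows get NULL for `patients`'s columns.
Matching on p.pid = v.pid AND p.bucket = v.bucket. A NULL in a compared column never satisfies the condition.
Matched pairs: 2; unmatched v rows kept: 6.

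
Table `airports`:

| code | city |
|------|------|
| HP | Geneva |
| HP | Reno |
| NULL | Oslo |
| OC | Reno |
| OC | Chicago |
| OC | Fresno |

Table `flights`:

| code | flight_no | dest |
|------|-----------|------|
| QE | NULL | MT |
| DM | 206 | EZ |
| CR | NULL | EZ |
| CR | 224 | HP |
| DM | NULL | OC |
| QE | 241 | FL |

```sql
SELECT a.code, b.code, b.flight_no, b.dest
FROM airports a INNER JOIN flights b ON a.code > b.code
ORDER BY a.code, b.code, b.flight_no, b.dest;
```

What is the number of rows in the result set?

INNER JOIN keeps only pairs where the ON condition holds.
Matching on a.code > b.code. A NULL in a compared column never satisfies the condition.
- a[0] code=HP → 4 match(es) in b → 4 row(s).
- a[1] code=HP → 4 match(es) in b → 4 row(s).
- a[2] code=NULL → no match; dropped.
- a[3] code=OC → 4 match(es) in b → 4 row(s).
- a[4] code=OC → 4 match(es) in b → 4 row(s).
- a[5] code=OC → 4 match(es) in b → 4 row(s).
Total: 20 rows.

20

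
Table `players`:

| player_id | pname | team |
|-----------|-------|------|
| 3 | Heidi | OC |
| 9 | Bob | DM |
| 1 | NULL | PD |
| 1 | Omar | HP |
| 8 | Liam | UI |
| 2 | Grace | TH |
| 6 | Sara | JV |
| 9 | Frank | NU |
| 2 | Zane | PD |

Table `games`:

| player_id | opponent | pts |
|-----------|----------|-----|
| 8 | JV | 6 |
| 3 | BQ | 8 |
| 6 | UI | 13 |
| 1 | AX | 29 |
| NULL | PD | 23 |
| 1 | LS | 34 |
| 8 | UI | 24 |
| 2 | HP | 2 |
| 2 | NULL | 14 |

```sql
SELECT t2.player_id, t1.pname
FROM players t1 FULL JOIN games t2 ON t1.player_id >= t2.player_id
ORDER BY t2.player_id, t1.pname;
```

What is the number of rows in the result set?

FULL OUTER JOIN keeps every row from both sides; unmatched rows get NULL for the other side's columns.
Matching on t1.player_id >= t2.player_id. A NULL in a compared column never satisfies the condition.
- t1[0] player_id=3 → 5 match(es) in t2 → 5 row(s).
- t1[1] player_id=9 → 8 match(es) in t2 → 8 row(s).
- t1[2] player_id=1 → 2 match(es) in t2 → 2 row(s).
- t1[3] player_id=1 → 2 match(es) in t2 → 2 row(s).
- t1[4] player_id=8 → 8 match(es) in t2 → 8 row(s).
- t1[5] player_id=2 → 4 match(es) in t2 → 4 row(s).
- t1[6] player_id=6 → 6 match(es) in t2 → 6 row(s).
- t1[7] player_id=9 → 8 match(es) in t2 → 8 row(s).
- t1[8] player_id=2 → 4 match(es) in t2 → 4 row(s).
- plus 1 unmatched t2 row(s), each kept with NULL t1 columns.
Total: 47 matched + 1 padded = 48 rows.

48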